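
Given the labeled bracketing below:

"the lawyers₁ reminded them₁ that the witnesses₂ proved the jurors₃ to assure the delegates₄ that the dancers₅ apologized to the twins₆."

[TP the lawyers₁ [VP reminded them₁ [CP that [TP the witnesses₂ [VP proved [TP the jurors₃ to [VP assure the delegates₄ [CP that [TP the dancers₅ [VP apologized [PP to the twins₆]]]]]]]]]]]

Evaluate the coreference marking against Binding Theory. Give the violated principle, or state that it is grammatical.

Principle B

The two coindexed NPs are *the lawyers₁* and *them₁*.
*them₁* is a pronoun. Its binding domain is the matrix TP, whose subject is the lawyers₁.
*the lawyers₁* c-commands it within that domain and carries the same index.
The pronoun is locally bound → Principle B violation.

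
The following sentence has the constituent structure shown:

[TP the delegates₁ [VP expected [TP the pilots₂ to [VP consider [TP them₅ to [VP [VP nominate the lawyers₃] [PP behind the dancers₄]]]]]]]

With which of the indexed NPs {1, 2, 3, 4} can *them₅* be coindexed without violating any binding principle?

*them* is a pronoun, so Principle B applies: it must be free in its binding domain.
Binding domain of *them₅*: the embedded TP, whose subject is the pilots₂.
*the delegates₁* c-commands the pronoun but from outside its binding domain, and is not c-commanded by it → coindexation permitted.
*the pilots₂* c-commands the pronoun within its binding domain → coindexation would violate Principle B.
*the lawyers₃*: the pronoun c-commands this R-expression → coindexation would violate Principle C on *the lawyers₃*.
*the dancers₄*: the pronoun c-commands this R-expression → coindexation would violate Principle C on *the dancers₄*.

{1}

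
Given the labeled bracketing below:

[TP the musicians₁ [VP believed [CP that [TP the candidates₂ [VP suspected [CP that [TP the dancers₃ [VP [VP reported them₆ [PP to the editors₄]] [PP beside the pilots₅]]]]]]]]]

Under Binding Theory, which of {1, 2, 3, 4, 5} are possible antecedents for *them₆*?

{1, 2, 5}

*them* is a pronoun, so Principle B applies: it must be free in its binding domain.
Binding domain of *them₆*: the embedded TP, whose subject is the dancers₃.
*the musicians₁* c-commands the pronoun but from outside its binding domain, and is not c-commanded by it → coindexation permitted.
*the candidates₂* c-commands the pronoun but from outside its binding domain, and is not c-commanded by it → coindexation permitted.
*the dancers₃* c-commands the pronoun within its binding domain → coindexation would violate Principle B.
*the editors₄*: the pronoun c-commands this R-expression → coindexation would violate Principle C on *the editors₄*.
*the pilots₅* and the pronoun do not c-command one another → neither Principle B nor Principle C is at stake; coindexation permitted.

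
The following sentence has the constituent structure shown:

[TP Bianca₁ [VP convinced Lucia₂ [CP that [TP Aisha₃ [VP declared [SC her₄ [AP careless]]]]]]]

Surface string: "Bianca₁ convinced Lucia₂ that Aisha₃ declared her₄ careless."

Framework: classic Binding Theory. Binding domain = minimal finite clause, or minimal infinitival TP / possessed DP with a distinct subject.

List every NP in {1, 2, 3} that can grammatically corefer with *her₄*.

*her* is a pronoun, so Principle B applies: it must be free in its binding domain.
Binding domain of *her₄*: the embedded TP, whose subject is Aisha₃.
*Bianca₁* c-commands the pronoun but from outside its binding domain, and is not c-commanded by it → coindexation permitted.
*Lucia₂* c-commands the pronoun but from outside its binding domain, and is not c-commanded by it → coindexation permitted.
*Aisha₃* c-commands the pronoun within its binding domain → coindexation would violate Principle B.

{1, 2}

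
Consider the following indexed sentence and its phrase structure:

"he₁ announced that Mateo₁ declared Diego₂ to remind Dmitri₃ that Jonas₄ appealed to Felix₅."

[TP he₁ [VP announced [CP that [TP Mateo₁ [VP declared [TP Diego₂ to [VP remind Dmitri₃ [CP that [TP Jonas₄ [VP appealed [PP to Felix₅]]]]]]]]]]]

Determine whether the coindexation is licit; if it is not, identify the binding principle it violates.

Principle C

The two coindexed NPs are *he₁* and *Mateo₁*.
*Mateo₁* is an R-expression. Principle C requires it to be free everywhere.
*he₁* c-commands it and carries the same index.
The R-expression is bound → Principle C violation.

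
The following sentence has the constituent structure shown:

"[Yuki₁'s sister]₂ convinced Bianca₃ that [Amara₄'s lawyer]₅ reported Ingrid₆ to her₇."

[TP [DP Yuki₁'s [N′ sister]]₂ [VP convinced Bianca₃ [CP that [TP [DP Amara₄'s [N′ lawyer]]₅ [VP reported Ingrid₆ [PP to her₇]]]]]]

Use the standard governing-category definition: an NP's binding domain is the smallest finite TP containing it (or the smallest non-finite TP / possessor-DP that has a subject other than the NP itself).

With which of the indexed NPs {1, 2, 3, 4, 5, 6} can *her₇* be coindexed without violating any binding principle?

{1, 2, 3, 4}

*her* is a pronoun, so Principle B applies: it must be free in its binding domain.
Binding domain of *her₇*: the embedded TP, whose subject is [Amara₄'s lawyer]₅.
*Yuki₁* and the pronoun do not c-command one another → neither Principle B nor Principle C is at stake; coindexation permitted.
*[Yuki₁'s sister]₂* c-commands the pronoun but from outside its binding domain, and is not c-commanded by it → coindexation permitted.
*Bianca₃* c-commands the pronoun but from outside its binding domain, and is not c-commanded by it → coindexation permitted.
*Amara₄* and the pronoun do not c-command one another → neither Principle B nor Principle C is at stake; coindexation permitted.
*[Amara₄'s lawyer]₅* c-commands the pronoun within its binding domain → coindexation would violate Principle B.
*Ingrid₆* c-commands the pronoun within its binding domain → coindexation would violate Principle B.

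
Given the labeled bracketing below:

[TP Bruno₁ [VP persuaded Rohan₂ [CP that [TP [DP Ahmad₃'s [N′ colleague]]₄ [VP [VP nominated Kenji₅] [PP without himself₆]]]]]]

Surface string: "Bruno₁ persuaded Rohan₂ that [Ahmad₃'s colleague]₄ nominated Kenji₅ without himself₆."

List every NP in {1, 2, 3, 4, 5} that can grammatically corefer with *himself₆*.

*himself* is an anaphor, so Principle A applies: it must be bound in its binding domain.
Binding domain of *himself₆*: the embedded TP, whose subject is [Ahmad₃'s colleague]₄.
*Bruno₁* c-commands the anaphor but is outside its binding domain → cannot satisfy Principle A.
*Rohan₂* c-commands the anaphor but is outside its binding domain → cannot satisfy Principle A.
*Ahmad₃* does not c-command the anaphor → cannot bind it.
*[Ahmad₃'s colleague]₄* c-commands the anaphor within its binding domain → licit binder.
*Kenji₅* does not c-command the anaphor → cannot bind it.

{4}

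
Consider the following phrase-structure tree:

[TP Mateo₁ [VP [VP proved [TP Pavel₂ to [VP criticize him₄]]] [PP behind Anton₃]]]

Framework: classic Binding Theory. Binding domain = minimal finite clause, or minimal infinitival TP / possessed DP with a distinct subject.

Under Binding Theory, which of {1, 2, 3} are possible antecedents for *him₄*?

{1, 3}

*him* is a pronoun, so Principle B applies: it must be free in its binding domain.
Binding domain of *him₄*: the embedded TP, whose subject is Pavel₂.
*Mateo₁* c-commands the pronoun but from outside its binding domain, and is not c-commanded by it → coindexation permitted.
*Pavel₂* c-commands the pronoun within its binding domain → coindexation would violate Principle B.
*Anton₃* and the pronoun do not c-command one another → neither Principle B nor Principle C is at stake; coindexation permitted.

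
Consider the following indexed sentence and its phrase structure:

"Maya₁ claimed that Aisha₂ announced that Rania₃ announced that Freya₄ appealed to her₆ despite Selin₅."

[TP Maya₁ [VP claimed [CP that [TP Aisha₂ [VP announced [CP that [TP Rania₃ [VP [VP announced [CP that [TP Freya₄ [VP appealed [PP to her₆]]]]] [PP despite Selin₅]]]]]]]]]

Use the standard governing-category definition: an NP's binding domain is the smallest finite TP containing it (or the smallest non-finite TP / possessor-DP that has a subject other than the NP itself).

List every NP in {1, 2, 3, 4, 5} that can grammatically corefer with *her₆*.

*her* is a pronoun, so Principle B applies: it must be free in its binding domain.
Binding domain of *her₆*: the embedded TP, whose subject is Freya₄.
*Maya₁* c-commands the pronoun but from outside its binding domain, and is not c-commanded by it → coindexation permitted.
*Aisha₂* c-commands the pronoun but from outside its binding domain, and is not c-commanded by it → coindexation permitted.
*Rania₃* c-commands the pronoun but from outside its binding domain, and is not c-commanded by it → coindexation permitted.
*Freya₄* c-commands the pronoun within its binding domain → coindexation would violate Principle B.
*Selin₅* and the pronoun do not c-command one another → neither Principle B nor Principle C is at stake; coindexation permitted.

{1, 2, 3, 5}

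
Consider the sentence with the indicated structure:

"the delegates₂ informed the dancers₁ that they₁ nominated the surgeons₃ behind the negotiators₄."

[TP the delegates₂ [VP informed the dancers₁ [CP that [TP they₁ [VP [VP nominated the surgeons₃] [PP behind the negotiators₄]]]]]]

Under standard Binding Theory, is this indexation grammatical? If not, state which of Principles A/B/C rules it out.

The two coindexed NPs are *the dancers₁* and *they₁*.
*they₁* is a pronoun; nothing c-commands it within its binding domain (the embedded TP.), so Principle B holds trivially.
*the dancers₁* is an R-expression; *they₁* does not c-command it, and no other NP shares its index, so Principle C is satisfied.
All principles are respected.

grammatical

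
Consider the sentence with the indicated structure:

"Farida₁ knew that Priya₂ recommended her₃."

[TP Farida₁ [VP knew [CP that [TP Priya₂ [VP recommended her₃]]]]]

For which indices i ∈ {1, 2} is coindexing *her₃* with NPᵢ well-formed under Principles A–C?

*her* is a pronoun, so Principle B applies: it must be free in its binding domain.
Binding domain of *her₃*: the embedded TP, whose subject is Priya₂.
*Farida₁* c-commands the pronoun but from outside its binding domain, and is not c-commanded by it → coindexation permitted.
*Priya₂* c-commands the pronoun within its binding domain → coindexation would violate Principle B.

{1}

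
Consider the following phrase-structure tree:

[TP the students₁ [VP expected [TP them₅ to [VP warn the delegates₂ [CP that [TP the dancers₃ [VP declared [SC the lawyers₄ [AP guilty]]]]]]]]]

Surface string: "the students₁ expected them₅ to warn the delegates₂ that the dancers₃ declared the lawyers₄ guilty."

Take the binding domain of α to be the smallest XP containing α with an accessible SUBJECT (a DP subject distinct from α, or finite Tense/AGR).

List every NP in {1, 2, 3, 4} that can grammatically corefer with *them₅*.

*them* is a pronoun, so Principle B applies: it must be free in its binding domain.
Binding domain of *them₅*: the matrix TP, whose subject is the students₁.
*the students₁* c-commands the pronoun within its binding domain → coindexation would violate Principle B.
*the delegates₂*: the pronoun c-commands this R-expression → coindexation would violate Principle C on *the delegates₂*.
*the dancers₃*: the pronoun c-commands this R-expression → coindexation would violate Principle C on *the dancers₃*.
*the lawyers₄*: the pronoun c-commands this R-expression → coindexation would violate Principle C on *the lawyers₄*.

none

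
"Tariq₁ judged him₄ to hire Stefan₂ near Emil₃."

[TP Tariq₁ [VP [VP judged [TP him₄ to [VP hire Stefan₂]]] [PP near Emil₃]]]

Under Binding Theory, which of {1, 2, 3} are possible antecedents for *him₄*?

{3}

*him* is a pronoun, so Principle B applies: it must be free in its binding domain.
Binding domain of *him₄*: the matrix TP, whose subject is Tariq₁.
*Tariq₁* c-commands the pronoun within its binding domain → coindexation would violate Principle B.
*Stefan₂*: the pronoun c-commands this R-expression → coindexation would violate Principle C on *Stefan₂*.
*Emil₃* and the pronoun do not c-command one another → neither Principle B nor Principle C is at stake; coindexation permitted.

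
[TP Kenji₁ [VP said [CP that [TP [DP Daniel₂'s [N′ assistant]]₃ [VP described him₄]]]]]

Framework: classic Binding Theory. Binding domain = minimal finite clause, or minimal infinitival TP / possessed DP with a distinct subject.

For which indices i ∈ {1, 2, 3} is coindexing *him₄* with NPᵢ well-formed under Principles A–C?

{1, 2}

*him* is a pronoun, so Principle B applies: it must be free in its binding domain.
Binding domain of *him₄*: the embedded TP, whose subject is [Daniel₂'s assistant]₃.
*Kenji₁* c-commands the pronoun but from outside its binding domain, and is not c-commanded by it → coindexation permitted.
*Daniel₂* and the pronoun do not c-command one another → neither Principle B nor Principle C is at stake; coindexation permitted.
*[Daniel₂'s assistant]₃* c-commands the pronoun within its binding domain → coindexation would violate Principle B.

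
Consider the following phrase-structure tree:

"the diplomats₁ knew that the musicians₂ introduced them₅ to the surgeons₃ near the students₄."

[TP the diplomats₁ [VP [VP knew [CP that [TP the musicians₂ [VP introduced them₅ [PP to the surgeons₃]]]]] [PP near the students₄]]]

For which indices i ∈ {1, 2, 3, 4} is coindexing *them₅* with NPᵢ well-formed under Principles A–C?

{1, 4}

*them* is a pronoun, so Principle B applies: it must be free in its binding domain.
Binding domain of *them₅*: the embedded TP, whose subject is the musicians₂.
*the diplomats₁* c-commands the pronoun but from outside its binding domain, and is not c-commanded by it → coindexation permitted.
*the musicians₂* c-commands the pronoun within its binding domain → coindexation would violate Principle B.
*the surgeons₃*: the pronoun c-commands this R-expression → coindexation would violate Principle C on *the surgeons₃*.
*the students₄* and the pronoun do not c-command one another → neither Principle B nor Principle C is at stake; coindexation permitted.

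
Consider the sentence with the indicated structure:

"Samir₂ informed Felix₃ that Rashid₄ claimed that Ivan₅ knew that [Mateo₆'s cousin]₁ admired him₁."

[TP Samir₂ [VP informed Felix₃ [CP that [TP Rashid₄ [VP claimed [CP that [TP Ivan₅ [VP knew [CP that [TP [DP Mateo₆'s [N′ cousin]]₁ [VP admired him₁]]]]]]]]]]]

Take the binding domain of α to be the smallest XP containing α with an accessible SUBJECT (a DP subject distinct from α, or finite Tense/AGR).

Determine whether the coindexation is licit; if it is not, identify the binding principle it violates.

The two coindexed NPs are *[Mateo₆'s cousin]₁* and *him₁*.
*him₁* is a pronoun. Its binding domain is the embedded TP, whose subject is [Mateo₆'s cousin]₁.
*[Mateo₆'s cousin]₁* c-commands it within that domain and carries the same index.
The pronoun is locally bound → Principle B violation.

Principle B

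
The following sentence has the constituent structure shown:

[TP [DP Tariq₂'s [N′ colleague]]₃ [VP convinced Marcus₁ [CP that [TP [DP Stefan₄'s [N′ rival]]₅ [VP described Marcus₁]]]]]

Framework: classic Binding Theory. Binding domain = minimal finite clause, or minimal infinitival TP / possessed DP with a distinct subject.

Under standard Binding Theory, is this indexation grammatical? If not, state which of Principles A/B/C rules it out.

The two coindexed NPs are *Marcus₁* (the higher occurrence) and *Marcus₁* (the lower occurrence).
*Marcus₁* (the lower occurrence) is an R-expression. Principle C requires it to be free everywhere.
*Marcus₁* (the higher occurrence) c-commands it and carries the same index.
The R-expression is bound → Principle C violation.

Principle C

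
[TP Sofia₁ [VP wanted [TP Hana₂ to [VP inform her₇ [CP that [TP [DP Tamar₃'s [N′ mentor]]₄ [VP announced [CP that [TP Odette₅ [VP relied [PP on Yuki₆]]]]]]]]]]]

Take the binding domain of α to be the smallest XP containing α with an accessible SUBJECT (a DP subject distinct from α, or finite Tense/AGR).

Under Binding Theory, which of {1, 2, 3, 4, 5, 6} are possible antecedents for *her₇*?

*her* is a pronoun, so Principle B applies: it must be free in its binding domain.
Binding domain of *her₇*: the embedded TP, whose subject is Hana₂.
*Sofia₁* c-commands the pronoun but from outside its binding domain, and is not c-commanded by it → coindexation permitted.
*Hana₂* c-commands the pronoun within its binding domain → coindexation would violate Principle B.
*Tamar₃*: the pronoun c-commands this R-expression → coindexation would violate Principle C on *Tamar₃*.
*[Tamar₃'s mentor]₄*: the pronoun c-commands this R-expression → coindexation would violate Principle C on *[Tamar₃'s mentor]₄*.
*Odette₅*: the pronoun c-commands this R-expression → coindexation would violate Principle C on *Odette₅*.
*Yuki₆*: the pronoun c-commands this R-expression → coindexation would violate Principle C on *Yuki₆*.

{1}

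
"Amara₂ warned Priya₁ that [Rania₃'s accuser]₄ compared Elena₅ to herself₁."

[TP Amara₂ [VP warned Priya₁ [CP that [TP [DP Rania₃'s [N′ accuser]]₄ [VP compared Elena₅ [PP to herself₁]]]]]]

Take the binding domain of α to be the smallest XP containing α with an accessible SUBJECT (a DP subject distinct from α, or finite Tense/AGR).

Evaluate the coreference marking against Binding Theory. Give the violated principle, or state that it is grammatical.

The two coindexed NPs are *Priya₁* and *herself₁*.
*herself₁* is an anaphor. Principle A requires it to be bound within its binding domain — the embedded TP, whose subject is [Rania₃'s accuser]₄.
Within that domain it is c-commanded by *[Rania₃'s accuser]₄*, *Elena₅*, none of which share its index.
*Priya₁* does c-command the anaphor, but from outside its binding domain.
The anaphor is unbound in its domain → Principle A violation.

Principle A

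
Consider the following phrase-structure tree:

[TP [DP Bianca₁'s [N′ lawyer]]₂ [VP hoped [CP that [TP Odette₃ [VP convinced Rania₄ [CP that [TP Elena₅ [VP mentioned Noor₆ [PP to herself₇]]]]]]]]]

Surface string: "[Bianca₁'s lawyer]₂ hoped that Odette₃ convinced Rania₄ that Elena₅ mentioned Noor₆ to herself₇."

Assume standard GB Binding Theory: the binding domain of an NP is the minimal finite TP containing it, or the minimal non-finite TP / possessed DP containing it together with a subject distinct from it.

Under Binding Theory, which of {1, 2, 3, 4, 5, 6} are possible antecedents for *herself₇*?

*herself* is an anaphor, so Principle A applies: it must be bound in its binding domain.
Binding domain of *herself₇*: the embedded TP, whose subject is Elena₅.
*Bianca₁* does not c-command the anaphor → cannot bind it.
*[Bianca₁'s lawyer]₂* c-commands the anaphor but is outside its binding domain → cannot satisfy Principle A.
*Odette₃* c-commands the anaphor but is outside its binding domain → cannot satisfy Principle A.
*Rania₄* c-commands the anaphor but is outside its binding domain → cannot satisfy Principle A.
*Elena₅* c-commands the anaphor within its binding domain → licit binder.
*Noor₆* c-commands the anaphor within its binding domain → licit binder.

{5, 6}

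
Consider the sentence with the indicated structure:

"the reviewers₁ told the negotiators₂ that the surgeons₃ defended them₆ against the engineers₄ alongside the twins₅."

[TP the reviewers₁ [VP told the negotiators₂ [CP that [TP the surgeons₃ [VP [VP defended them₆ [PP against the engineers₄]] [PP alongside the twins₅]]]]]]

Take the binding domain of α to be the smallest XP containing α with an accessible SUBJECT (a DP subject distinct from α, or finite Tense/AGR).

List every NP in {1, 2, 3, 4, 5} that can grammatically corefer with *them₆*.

*them* is a pronoun, so Principle B applies: it must be free in its binding domain.
Binding domain of *them₆*: the embedded TP, whose subject is the surgeons₃.
*the reviewers₁* c-commands the pronoun but from outside its binding domain, and is not c-commanded by it → coindexation permitted.
*the negotiators₂* c-commands the pronoun but from outside its binding domain, and is not c-commanded by it → coindexation permitted.
*the surgeons₃* c-commands the pronoun within its binding domain → coindexation would violate Principle B.
*the engineers₄*: the pronoun c-commands this R-expression → coindexation would violate Principle C on *the engineers₄*.
*the twins₅* and the pronoun do not c-command one another → neither Principle B nor Principle C is at stake; coindexation permitted.

{1, 2, 5}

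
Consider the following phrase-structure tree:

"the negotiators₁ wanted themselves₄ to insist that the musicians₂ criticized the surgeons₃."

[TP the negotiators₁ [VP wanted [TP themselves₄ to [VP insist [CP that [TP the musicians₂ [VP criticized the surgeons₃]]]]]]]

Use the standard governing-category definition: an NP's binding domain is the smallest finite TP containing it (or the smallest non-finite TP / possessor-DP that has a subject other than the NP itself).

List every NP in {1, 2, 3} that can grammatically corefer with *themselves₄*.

{1}

*themselves* is an anaphor, so Principle A applies: it must be bound in its binding domain.
Binding domain of *themselves₄*: the matrix TP, whose subject is the negotiators₁.
*the negotiators₁* c-commands the anaphor within its binding domain → licit binder.
*the musicians₂* does not c-command the anaphor → cannot bind it.
*the surgeons₃* does not c-command the anaphor → cannot bind it.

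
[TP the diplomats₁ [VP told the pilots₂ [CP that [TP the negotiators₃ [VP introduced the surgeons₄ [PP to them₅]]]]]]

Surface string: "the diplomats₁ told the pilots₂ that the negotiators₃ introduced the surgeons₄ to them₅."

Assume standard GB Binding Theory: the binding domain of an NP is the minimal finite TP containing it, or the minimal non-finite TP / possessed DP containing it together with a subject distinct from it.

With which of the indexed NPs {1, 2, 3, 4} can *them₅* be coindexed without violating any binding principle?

{1, 2}

*them* is a pronoun, so Principle B applies: it must be free in its binding domain.
Binding domain of *them₅*: the embedded TP, whose subject is the negotiators₃.
*the diplomats₁* c-commands the pronoun but from outside its binding domain, and is not c-commanded by it → coindexation permitted.
*the pilots₂* c-commands the pronoun but from outside its binding domain, and is not c-commanded by it → coindexation permitted.
*the negotiators₃* c-commands the pronoun within its binding domain → coindexation would violate Principle B.
*the surgeons₄* c-commands the pronoun within its binding domain → coindexation would violate Principle B.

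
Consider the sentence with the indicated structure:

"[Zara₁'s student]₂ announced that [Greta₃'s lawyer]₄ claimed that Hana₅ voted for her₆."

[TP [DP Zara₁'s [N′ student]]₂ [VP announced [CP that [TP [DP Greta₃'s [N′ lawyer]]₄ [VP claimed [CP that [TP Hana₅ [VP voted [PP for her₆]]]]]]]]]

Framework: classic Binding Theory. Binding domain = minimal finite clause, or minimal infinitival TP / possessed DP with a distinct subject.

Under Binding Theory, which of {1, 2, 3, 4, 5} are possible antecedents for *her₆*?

{1, 2, 3, 4}

*her* is a pronoun, so Principle B applies: it must be free in its binding domain.
Binding domain of *her₆*: the embedded TP, whose subject is Hana₅.
*Zara₁* and the pronoun do not c-command one another → neither Principle B nor Principle C is at stake; coindexation permitted.
*[Zara₁'s student]₂* c-commands the pronoun but from outside its binding domain, and is not c-commanded by it → coindexation permitted.
*Greta₃* and the pronoun do not c-command one another → neither Principle B nor Principle C is at stake; coindexation permitted.
*[Greta₃'s lawyer]₄* c-commands the pronoun but from outside its binding domain, and is not c-commanded by it → coindexation permitted.
*Hana₅* c-commands the pronoun within its binding domain → coindexation would violate Principle B.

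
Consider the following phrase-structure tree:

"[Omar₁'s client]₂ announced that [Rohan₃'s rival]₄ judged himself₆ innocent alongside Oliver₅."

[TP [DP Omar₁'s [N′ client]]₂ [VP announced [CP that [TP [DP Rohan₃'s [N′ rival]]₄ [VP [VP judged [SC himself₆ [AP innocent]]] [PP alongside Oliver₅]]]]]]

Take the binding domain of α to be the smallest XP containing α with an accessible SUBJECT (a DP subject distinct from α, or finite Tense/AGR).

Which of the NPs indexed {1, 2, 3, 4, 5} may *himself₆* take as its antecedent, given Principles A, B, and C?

*himself* is an anaphor, so Principle A applies: it must be bound in its binding domain.
Binding domain of *himself₆*: the embedded TP, whose subject is [Rohan₃'s rival]₄.
*Omar₁* does not c-command the anaphor → cannot bind it.
*[Omar₁'s client]₂* c-commands the anaphor but is outside its binding domain → cannot satisfy Principle A.
*Rohan₃* does not c-command the anaphor → cannot bind it.
*[Rohan₃'s rival]₄* c-commands the anaphor within its binding domain → licit binder.
*Oliver₅* does not c-command the anaphor → cannot bind it.

{4}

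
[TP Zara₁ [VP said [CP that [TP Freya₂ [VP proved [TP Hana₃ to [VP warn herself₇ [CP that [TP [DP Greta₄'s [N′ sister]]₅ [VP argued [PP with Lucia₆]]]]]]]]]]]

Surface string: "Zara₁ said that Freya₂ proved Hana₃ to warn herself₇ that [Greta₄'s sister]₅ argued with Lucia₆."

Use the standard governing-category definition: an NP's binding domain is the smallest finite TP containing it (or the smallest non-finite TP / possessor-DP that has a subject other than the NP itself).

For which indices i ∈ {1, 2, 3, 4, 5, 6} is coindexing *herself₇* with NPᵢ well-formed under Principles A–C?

*herself* is an anaphor, so Principle A applies: it must be bound in its binding domain.
Binding domain of *herself₇*: the embedded TP, whose subject is Hana₃.
*Zara₁* c-commands the anaphor but is outside its binding domain → cannot satisfy Principle A.
*Freya₂* c-commands the anaphor but is outside its binding domain → cannot satisfy Principle A.
*Hana₃* c-commands the anaphor within its binding domain → licit binder.
*Greta₄* does not c-command the anaphor → cannot bind it.
*[Greta₄'s sister]₅* does not c-command the anaphor → cannot bind it.
*Lucia₆* does not c-command the anaphor → cannot bind it.

{3}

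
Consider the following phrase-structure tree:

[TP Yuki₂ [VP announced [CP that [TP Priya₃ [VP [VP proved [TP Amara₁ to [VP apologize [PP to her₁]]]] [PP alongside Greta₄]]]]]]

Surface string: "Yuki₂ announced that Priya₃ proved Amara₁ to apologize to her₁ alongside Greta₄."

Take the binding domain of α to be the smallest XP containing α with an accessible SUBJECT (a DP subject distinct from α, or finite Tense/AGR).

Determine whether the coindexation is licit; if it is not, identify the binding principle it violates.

The two coindexed NPs are *Amara₁* and *her₁*.
*her₁* is a pronoun. Its binding domain is the embedded TP, whose subject is Amara₁.
*Amara₁* c-commands it within that domain and carries the same index.
The pronoun is locally bound → Principle B violation.

Principle B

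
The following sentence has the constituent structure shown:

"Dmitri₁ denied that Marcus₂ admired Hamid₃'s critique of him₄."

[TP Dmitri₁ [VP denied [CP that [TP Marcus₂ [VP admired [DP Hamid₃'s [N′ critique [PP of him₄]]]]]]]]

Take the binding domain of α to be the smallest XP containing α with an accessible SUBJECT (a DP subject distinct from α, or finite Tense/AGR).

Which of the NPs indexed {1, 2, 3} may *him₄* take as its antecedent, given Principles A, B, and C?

*him* is a pronoun, so Principle B applies: it must be free in its binding domain.
Binding domain of *him₄*: the possessed DP, whose subject is Hamid₃.
*Dmitri₁* c-commands the pronoun but from outside its binding domain, and is not c-commanded by it → coindexation permitted.
*Marcus₂* c-commands the pronoun but from outside its binding domain, and is not c-commanded by it → coindexation permitted.
*Hamid₃* c-commands the pronoun within its binding domain → coindexation would violate Principle B.

{1, 2}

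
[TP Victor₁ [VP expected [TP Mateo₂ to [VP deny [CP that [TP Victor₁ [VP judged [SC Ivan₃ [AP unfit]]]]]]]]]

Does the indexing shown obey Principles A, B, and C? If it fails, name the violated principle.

The two coindexed NPs are *Victor₁* (the lower occurrence) and *Victor₁* (the higher occurrence).
*Victor₁* (the lower occurrence) is an R-expression. Principle C requires it to be free everywhere.
*Victor₁* (the higher occurrence) c-commands it and carries the same index.
The R-expression is bound → Principle C violation.

Principle C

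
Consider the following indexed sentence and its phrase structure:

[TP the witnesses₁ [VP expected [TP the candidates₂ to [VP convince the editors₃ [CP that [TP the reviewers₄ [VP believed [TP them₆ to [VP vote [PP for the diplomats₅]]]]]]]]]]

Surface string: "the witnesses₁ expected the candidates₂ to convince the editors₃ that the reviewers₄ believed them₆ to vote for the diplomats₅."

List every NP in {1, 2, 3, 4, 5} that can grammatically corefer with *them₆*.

{1, 2, 3}

*them* is a pronoun, so Principle B applies: it must be free in its binding domain.
Binding domain of *them₆*: the embedded TP, whose subject is the reviewers₄.
*the witnesses₁* c-commands the pronoun but from outside its binding domain, and is not c-commanded by it → coindexation permitted.
*the candidates₂* c-commands the pronoun but from outside its binding domain, and is not c-commanded by it → coindexation permitted.
*the editors₃* c-commands the pronoun but from outside its binding domain, and is not c-commanded by it → coindexation permitted.
*the reviewers₄* c-commands the pronoun within its binding domain → coindexation would violate Principle B.
*the diplomats₅*: the pronoun c-commands this R-expression → coindexation would violate Principle C on *the diplomats₅*.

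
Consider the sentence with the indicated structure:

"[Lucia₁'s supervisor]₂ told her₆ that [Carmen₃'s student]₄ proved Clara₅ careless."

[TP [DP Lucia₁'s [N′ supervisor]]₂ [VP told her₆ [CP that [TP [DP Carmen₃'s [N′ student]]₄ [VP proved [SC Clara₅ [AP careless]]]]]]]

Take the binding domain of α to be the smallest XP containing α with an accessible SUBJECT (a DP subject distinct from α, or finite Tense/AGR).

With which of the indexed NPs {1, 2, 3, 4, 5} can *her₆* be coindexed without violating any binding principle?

*her* is a pronoun, so Principle B applies: it must be free in its binding domain.
Binding domain of *her₆*: the matrix TP, whose subject is [Lucia₁'s supervisor]₂.
*Lucia₁* and the pronoun do not c-command one another → neither Principle B nor Principle C is at stake; coindexation permitted.
*[Lucia₁'s supervisor]₂* c-commands the pronoun within its binding domain → coindexation would violate Principle B.
*Carmen₃*: the pronoun c-commands this R-expression → coindexation would violate Principle C on *Carmen₃*.
*[Carmen₃'s student]₄*: the pronoun c-commands this R-expression → coindexation would violate Principle C on *[Carmen₃'s student]₄*.
*Clara₅*: the pronoun c-commands this R-expression → coindexation would violate Principle C on *Clara₅*.

{1}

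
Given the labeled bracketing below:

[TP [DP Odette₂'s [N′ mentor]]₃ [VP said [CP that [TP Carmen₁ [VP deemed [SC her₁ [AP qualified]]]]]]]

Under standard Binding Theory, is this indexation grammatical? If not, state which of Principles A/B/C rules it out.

The two coindexed NPs are *Carmen₁* and *her₁*.
*her₁* is a pronoun. Its binding domain is the embedded TP, whose subject is Carmen₁.
*Carmen₁* c-commands it within that domain and carries the same index.
The pronoun is locally bound → Principle B violation.

Principle B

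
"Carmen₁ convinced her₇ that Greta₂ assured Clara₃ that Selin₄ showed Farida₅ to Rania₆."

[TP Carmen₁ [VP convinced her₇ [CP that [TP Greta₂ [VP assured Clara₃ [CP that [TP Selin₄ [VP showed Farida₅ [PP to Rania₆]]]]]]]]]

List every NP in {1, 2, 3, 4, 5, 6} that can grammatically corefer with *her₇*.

*her* is a pronoun, so Principle B applies: it must be free in its binding domain.
Binding domain of *her₇*: the matrix TP, whose subject is Carmen₁.
*Carmen₁* c-commands the pronoun within its binding domain → coindexation would violate Principle B.
*Greta₂*: the pronoun c-commands this R-expression → coindexation would violate Principle C on *Greta₂*.
*Clara₃*: the pronoun c-commands this R-expression → coindexation would violate Principle C on *Clara₃*.
*Selin₄*: the pronoun c-commands this R-expression → coindexation would violate Principle C on *Selin₄*.
*Farida₅*: the pronoun c-commands this R-expression → coindexation would violate Principle C on *Farida₅*.
*Rania₆*: the pronoun c-commands this R-expression → coindexation would violate Principle C on *Rania₆*.

none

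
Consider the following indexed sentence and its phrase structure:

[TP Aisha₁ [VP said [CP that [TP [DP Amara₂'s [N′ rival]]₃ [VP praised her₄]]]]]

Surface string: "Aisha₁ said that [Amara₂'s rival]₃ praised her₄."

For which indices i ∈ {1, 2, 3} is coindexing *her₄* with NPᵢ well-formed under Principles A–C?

*her* is a pronoun, so Principle B applies: it must be free in its binding domain.
Binding domain of *her₄*: the embedded TP, whose subject is [Amara₂'s rival]₃.
*Aisha₁* c-commands the pronoun but from outside its binding domain, and is not c-commanded by it → coindexation permitted.
*Amara₂* and the pronoun do not c-command one another → neither Principle B nor Principle C is at stake; coindexation permitted.
*[Amara₂'s rival]₃* c-commands the pronoun within its binding domain → coindexation would violate Principle B.

{1, 2}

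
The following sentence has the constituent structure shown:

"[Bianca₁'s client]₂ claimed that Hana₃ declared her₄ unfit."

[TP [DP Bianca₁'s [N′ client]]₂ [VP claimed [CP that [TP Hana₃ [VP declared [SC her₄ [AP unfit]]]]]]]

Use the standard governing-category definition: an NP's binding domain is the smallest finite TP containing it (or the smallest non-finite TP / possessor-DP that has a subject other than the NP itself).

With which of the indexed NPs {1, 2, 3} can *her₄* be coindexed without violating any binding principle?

{1, 2}

*her* is a pronoun, so Principle B applies: it must be free in its binding domain.
Binding domain of *her₄*: the embedded TP, whose subject is Hana₃.
*Bianca₁* and the pronoun do not c-command one another → neither Principle B nor Principle C is at stake; coindexation permitted.
*[Bianca₁'s client]₂* c-commands the pronoun but from outside its binding domain, and is not c-commanded by it → coindexation permitted.
*Hana₃* c-commands the pronoun within its binding domain → coindexation would violate Principle B.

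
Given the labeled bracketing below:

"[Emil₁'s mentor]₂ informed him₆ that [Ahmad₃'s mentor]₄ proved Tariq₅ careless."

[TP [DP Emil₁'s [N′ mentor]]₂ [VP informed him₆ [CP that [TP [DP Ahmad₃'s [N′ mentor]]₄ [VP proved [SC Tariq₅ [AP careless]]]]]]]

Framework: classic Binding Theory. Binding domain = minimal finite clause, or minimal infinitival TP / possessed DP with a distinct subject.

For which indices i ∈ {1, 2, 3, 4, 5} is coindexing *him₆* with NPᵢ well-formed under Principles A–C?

{1}

*him* is a pronoun, so Principle B applies: it must be free in its binding domain.
Binding domain of *him₆*: the matrix TP, whose subject is [Emil₁'s mentor]₂.
*Emil₁* and the pronoun do not c-command one another → neither Principle B nor Principle C is at stake; coindexation permitted.
*[Emil₁'s mentor]₂* c-commands the pronoun within its binding domain → coindexation would violate Principle B.
*Ahmad₃*: the pronoun c-commands this R-expression → coindexation would violate Principle C on *Ahmad₃*.
*[Ahmad₃'s mentor]₄*: the pronoun c-commands this R-expression → coindexation would violate Principle C on *[Ahmad₃'s mentor]₄*.
*Tariq₅*: the pronoun c-commands this R-expression → coindexation would violate Principle C on *Tariq₅*.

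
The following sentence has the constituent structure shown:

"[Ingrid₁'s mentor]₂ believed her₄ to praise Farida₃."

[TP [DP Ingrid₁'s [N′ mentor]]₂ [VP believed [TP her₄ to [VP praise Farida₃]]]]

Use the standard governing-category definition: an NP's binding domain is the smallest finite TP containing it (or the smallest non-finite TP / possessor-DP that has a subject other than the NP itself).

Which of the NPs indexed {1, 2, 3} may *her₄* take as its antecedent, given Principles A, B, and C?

{1}

*her* is a pronoun, so Principle B applies: it must be free in its binding domain.
Binding domain of *her₄*: the matrix TP, whose subject is [Ingrid₁'s mentor]₂.
*Ingrid₁* and the pronoun do not c-command one another → neither Principle B nor Principle C is at stake; coindexation permitted.
*[Ingrid₁'s mentor]₂* c-commands the pronoun within its binding domain → coindexation would violate Principle B.
*Farida₃*: the pronoun c-commands this R-expression → coindexation would violate Principle C on *Farida₃*.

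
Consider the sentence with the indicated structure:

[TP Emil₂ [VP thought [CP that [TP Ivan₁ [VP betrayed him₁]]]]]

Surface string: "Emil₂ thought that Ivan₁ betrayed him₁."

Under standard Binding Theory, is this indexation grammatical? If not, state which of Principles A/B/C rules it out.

Principle B

The two coindexed NPs are *Ivan₁* and *him₁*.
*him₁* is a pronoun. Its binding domain is the embedded TP, whose subject is Ivan₁.
*Ivan₁* c-commands it within that domain and carries the same index.
The pronoun is locally bound → Principle B violation.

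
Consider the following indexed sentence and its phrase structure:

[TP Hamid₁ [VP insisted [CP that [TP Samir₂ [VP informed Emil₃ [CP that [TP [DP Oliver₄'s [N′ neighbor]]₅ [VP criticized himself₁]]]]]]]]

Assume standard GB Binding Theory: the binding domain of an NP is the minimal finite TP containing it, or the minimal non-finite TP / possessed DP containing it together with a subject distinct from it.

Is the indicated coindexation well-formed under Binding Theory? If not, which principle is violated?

Principle A

The two coindexed NPs are *Hamid₁* and *himself₁*.
*himself₁* is an anaphor. Principle A requires it to be bound within its binding domain — the embedded TP, whose subject is [Oliver₄'s neighbor]₅.
Within that domain it is c-commanded by *[Oliver₄'s neighbor]₅*, which does not share its index.
*Hamid₁* does c-command the anaphor, but from outside its binding domain.
The anaphor is unbound in its domain → Principle A violation.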